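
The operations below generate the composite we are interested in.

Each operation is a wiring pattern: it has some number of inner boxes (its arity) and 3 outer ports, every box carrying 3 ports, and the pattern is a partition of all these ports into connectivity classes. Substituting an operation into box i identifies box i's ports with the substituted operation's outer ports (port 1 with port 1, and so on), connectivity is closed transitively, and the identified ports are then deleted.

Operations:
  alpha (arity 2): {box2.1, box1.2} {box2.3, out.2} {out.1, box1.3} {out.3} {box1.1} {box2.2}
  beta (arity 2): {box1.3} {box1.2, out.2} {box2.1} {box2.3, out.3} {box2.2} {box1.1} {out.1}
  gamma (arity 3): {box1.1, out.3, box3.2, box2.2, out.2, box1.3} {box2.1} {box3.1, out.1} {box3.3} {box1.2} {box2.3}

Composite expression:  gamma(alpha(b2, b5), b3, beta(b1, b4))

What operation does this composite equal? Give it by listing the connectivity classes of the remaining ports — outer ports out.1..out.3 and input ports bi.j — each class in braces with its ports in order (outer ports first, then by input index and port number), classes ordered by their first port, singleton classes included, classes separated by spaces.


{out.1} {out.2, out.3, b1.2, b2.3, b3.2} {b1.1} {b1.3} {b2.1} {b2.2, b5.1} {b3.1} {b3.3} {b4.1} {b4.2} {b4.3} {b5.2} {b5.3}

Reachability decides: close wires over gamma-identified ports.
after alpha, the pattern on (b2, b5) reads {out.1, b2.3} {out.2, b5.3} {out.3} {b2.1} {b2.2, b5.1} {b5.2} (out.j = its outer ports)
after beta, the pattern on (b1, b4) reads {out.1} {out.2, b1.2} {out.3, b4.3} {b1.1} {b1.3} {b4.1} {b4.2} (out.j = its outer ports)
after gamma, the pattern on (b2, b5, b3, b1, b4) reads {out.1} {out.2, out.3, b1.2, b2.3, b3.2} {b1.1} {b1.3} {b2.1} {b2.2, b5.1} {b3.1} {b3.3} {b4.1} {b4.2} {b4.3} {b5.2} {b5.3} (out.j = its outer ports)


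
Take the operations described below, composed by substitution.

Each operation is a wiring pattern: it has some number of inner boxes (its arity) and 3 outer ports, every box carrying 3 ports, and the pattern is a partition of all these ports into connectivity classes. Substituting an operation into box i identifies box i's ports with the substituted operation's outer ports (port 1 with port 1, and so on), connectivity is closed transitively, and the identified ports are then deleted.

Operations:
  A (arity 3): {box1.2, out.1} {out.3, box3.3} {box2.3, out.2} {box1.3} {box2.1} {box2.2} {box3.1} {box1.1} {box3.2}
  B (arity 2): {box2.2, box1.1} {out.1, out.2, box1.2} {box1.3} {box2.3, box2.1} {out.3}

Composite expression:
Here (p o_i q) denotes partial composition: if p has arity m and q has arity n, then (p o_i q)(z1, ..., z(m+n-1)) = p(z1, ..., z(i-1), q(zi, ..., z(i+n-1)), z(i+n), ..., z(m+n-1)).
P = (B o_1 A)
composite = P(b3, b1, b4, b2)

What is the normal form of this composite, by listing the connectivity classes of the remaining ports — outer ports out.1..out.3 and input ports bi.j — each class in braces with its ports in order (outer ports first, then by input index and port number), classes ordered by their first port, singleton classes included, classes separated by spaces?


Connectivity passes through glued B-boundaries; trace each wire chain.
the subtree at A composes to {out.1, b3.2} {out.2, b1.3} {out.3, b4.3} {b1.1} {b1.2} {b3.1} {b3.3} {b4.1} {b4.2} on (b3, b1, b4); out.j = own outer ports
the subtree at B composes to {out.1, out.2, b1.3} {out.3} {b1.1} {b1.2} {b2.1, b2.3} {b2.2, b3.2} {b3.1} {b3.3} {b4.1} {b4.2} {b4.3} on (b3, b1, b4, b2); out.j = own outer ports

{out.1, out.2, b1.3} {out.3} {b1.1} {b1.2} {b2.1, b2.3} {b2.2, b3.2} {b3.1} {b3.3} {b4.1} {b4.2} {b4.3}


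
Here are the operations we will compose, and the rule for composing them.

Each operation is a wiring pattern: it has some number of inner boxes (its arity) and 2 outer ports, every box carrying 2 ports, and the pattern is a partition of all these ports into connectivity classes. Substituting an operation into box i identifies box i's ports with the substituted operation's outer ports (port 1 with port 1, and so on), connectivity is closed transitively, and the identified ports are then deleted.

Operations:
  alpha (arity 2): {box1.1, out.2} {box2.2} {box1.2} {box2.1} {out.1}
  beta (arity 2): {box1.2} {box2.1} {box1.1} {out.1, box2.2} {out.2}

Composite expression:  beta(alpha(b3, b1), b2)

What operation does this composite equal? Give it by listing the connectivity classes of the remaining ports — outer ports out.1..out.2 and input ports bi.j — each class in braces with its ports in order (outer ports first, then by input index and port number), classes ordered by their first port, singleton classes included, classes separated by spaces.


After gluing at beta, chains via deleted ports link the b-ports.
alpha over (b3, b1) gives {out.1} {out.2, b3.1} {b1.1} {b1.2} {b3.2}, out.j being that stage's outer ports
beta over (b3, b1, b2) gives {out.1, b2.2} {out.2} {b1.1} {b1.2} {b2.1} {b3.1} {b3.2}, out.j being that stage's outer ports

{out.1, b2.2} {out.2} {b1.1} {b1.2} {b2.1} {b3.1} {b3.2}


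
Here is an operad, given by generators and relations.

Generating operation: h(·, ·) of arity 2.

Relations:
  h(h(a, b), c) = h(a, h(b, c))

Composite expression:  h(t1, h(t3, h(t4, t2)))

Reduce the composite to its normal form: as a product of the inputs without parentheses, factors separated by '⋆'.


The h-tree's shape is irrelevant; the t-reading-order decides.
h(t4, t2) spells out as t4 ⋆ t2
h(t3, h(t4, t2)) spells out as t3 ⋆ t4 ⋆ t2
h(t1, h(t3, h(t4, t2))) spells out as t1 ⋆ t3 ⋆ t4 ⋆ t2

t1 ⋆ t3 ⋆ t4 ⋆ t2


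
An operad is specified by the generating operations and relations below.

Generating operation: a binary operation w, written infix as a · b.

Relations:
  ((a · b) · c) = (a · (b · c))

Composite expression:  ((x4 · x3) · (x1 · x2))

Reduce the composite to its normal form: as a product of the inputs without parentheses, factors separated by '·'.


x4 · x3 · x1 · x2

Under associativity of w, the answer is the x's in reading order.
(x4 · x3) spells out as x4 · x3
(x1 · x2) spells out as x1 · x2
((x4 · x3) · (x1 · x2)) spells out as x4 · x3 · x1 · x2


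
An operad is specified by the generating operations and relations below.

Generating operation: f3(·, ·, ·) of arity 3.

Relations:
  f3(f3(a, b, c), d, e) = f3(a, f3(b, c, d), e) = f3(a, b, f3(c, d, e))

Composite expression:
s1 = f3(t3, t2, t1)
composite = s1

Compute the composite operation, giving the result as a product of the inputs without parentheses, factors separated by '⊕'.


t3 ⊕ t2 ⊕ t1

Under associativity of f3, the answer is the t's in reading order.
f3(t3, t2, t1) flattens to t3 ⊕ t2 ⊕ t1


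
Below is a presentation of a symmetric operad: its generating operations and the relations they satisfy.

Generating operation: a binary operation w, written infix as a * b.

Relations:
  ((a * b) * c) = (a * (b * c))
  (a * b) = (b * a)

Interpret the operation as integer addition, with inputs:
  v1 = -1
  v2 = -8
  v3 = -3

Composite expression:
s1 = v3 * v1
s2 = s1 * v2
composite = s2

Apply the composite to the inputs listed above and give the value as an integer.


(v3 * v1) = -4
((v3 * v1) * v2) = -12

-12


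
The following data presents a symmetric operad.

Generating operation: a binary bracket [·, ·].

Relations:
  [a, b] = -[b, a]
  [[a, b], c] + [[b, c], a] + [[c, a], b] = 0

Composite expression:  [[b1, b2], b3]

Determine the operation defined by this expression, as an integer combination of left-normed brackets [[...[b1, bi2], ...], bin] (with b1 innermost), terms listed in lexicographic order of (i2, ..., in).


[[b1, b2], b3]

Antisymmetry and Jacobi reduce to b1-anchored left-normed brackets.
Composite bracket: [[b1, b2], b3]
The bracket unfolds into 4 signed words via [a, b] = ab - ba (2^2 = 4).
Words beginning with b1 determine it all:
  b1b2b3 appears with sign +1, giving the term +[[b1, b2], b3]


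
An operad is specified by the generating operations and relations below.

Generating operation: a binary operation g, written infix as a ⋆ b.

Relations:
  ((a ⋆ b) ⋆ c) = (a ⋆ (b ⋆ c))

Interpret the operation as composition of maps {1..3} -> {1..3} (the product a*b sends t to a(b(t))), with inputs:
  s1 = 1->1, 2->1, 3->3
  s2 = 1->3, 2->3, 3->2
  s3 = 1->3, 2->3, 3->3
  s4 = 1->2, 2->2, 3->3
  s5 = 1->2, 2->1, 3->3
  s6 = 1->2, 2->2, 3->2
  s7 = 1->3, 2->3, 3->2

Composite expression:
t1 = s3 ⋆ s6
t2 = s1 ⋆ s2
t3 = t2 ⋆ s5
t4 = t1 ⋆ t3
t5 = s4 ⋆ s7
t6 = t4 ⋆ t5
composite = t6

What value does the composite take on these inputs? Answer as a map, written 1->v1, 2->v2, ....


1->3, 2->3, 3->3


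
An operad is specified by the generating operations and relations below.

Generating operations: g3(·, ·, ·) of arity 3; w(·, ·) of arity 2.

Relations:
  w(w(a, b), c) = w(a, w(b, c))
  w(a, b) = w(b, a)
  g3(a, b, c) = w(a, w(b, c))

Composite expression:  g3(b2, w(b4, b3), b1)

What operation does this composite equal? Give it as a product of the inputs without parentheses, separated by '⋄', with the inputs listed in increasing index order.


Both nesting and order wash out for g3; what remains is which b's occur.
w(b4, b3) linearizes to b4 ⋄ b3
g3(b2, w(b4, b3), b1) linearizes to b2 ⋄ b4 ⋄ b3 ⋄ b1
rearranged into index order: b1 ⋄ b2 ⋄ b3 ⋄ b4

b1 ⋄ b2 ⋄ b3 ⋄ b4


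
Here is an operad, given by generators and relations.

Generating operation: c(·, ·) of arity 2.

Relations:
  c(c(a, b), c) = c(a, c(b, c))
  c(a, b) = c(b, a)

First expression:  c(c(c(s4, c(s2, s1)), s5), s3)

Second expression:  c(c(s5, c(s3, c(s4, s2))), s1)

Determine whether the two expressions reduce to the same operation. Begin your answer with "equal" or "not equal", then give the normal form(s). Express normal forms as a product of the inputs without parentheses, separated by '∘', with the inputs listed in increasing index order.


equal — both sides give s1 ∘ s2 ∘ s3 ∘ s4 ∘ s5

The first composite normalizes to s1 ∘ s2 ∘ s3 ∘ s4 ∘ s5
The second composite normalizes to s1 ∘ s2 ∘ s3 ∘ s4 ∘ s5
The normal forms match — equal.


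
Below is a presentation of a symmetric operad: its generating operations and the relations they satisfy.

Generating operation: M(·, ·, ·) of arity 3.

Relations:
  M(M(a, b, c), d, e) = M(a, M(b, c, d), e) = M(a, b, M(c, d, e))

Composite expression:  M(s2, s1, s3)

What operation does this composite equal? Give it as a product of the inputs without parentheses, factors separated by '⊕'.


The M-tree's shape is irrelevant; the s-reading-order decides.
M(s2, s1, s3) reduces to s2 ⊕ s1 ⊕ s3

s2 ⊕ s1 ⊕ s3


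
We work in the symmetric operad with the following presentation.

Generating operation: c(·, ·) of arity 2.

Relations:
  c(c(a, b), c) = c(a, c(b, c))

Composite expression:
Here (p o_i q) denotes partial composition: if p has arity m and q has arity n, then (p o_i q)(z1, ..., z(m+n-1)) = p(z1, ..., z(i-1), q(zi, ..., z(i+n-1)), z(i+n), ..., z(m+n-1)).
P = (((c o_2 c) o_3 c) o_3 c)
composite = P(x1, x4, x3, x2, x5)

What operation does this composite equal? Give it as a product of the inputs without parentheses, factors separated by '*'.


x1 * x4 * x3 * x2 * x5

Key point: c is associative — brackets drop, the x-order remains.
c(x3, x2) unparenthesizes to x3 * x2
c(c(x3, x2), x5) unparenthesizes to x3 * x2 * x5
c(x4, c(c(x3, x2), x5)) unparenthesizes to x4 * x3 * x2 * x5
c(x1, c(x4, c(c(x3, x2), x5))) unparenthesizes to x1 * x4 * x3 * x2 * x5


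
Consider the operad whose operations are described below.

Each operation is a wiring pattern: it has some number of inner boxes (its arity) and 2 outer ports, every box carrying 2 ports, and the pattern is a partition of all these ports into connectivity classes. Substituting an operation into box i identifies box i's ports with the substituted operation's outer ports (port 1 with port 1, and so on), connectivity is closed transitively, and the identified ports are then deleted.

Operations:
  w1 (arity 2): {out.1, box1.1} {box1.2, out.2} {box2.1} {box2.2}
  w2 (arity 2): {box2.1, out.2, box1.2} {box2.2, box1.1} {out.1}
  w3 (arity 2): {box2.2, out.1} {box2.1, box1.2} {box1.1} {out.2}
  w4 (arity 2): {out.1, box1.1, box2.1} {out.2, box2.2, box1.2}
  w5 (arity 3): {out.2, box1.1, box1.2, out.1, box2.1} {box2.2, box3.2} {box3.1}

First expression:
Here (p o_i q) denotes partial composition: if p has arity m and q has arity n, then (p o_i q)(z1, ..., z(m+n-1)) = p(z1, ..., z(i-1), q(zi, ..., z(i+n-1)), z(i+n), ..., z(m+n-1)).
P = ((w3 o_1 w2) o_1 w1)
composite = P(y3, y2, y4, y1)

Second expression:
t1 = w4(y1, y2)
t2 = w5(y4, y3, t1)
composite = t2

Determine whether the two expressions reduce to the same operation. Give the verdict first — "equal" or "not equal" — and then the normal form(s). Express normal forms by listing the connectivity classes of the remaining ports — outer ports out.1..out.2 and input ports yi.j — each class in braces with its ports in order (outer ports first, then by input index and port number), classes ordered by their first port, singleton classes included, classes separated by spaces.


not equal; first: {out.1, y1.2} {out.2} {y1.1, y3.2, y4.1} {y2.1} {y2.2} {y3.1, y4.2}; second: {out.1, out.2, y3.1, y4.1, y4.2} {y1.1, y2.1} {y1.2, y2.2, y3.2}

The first expression, normalized: {out.1, y1.2} {out.2} {y1.1, y3.2, y4.1} {y2.1} {y2.2} {y3.1, y4.2}
The second expression, normalized: {out.1, out.2, y3.1, y4.1, y4.2} {y1.1, y2.1} {y1.2, y2.2, y3.2}
Different reductions; not equal.


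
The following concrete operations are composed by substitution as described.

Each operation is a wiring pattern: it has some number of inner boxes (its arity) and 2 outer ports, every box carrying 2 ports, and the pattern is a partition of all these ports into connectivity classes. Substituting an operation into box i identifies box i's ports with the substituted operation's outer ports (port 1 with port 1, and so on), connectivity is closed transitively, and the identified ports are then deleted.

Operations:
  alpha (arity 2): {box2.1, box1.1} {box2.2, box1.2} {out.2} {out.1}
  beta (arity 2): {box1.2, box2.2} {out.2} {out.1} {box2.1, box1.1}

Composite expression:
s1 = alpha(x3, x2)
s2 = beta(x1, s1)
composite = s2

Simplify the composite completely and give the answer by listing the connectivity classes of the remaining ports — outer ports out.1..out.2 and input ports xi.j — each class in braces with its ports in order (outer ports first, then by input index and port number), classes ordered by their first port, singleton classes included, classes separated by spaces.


{out.1} {out.2} {x1.1} {x1.2} {x2.1, x3.1} {x2.2, x3.2}

Connectivity passes through glued beta-boundaries; trace each wire chain.
the subtree at alpha composes to {out.1} {out.2} {x2.1, x3.1} {x2.2, x3.2} on (x3, x2); out.j = own outer ports
the subtree at beta composes to {out.1} {out.2} {x1.1} {x1.2} {x2.1, x3.1} {x2.2, x3.2} on (x1, x3, x2); out.j = own outer ports


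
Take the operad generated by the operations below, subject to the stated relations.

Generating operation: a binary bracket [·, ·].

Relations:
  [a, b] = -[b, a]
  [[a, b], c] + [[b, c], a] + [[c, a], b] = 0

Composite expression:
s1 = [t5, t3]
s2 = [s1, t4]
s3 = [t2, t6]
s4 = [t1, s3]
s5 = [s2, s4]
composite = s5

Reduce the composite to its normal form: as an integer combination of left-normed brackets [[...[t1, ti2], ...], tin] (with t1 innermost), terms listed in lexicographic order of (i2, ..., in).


Expand each bracket as ab - ba; the t1-initial words give the coefficients.
Composite bracket: [[[t5, t3], t4], [t1, [t2, t6]]]
Expanding via [a, b] = ab - ba: 32 signed words (2^5 = 32).
Only words starting with t1 matter:
  t1t2t6t3t5t4 (sign +1) contributes +[[[[[t1, t2], t6], t3], t5], t4]
  t1t2t6t4t3t5 (sign -1) contributes -[[[[[t1, t2], t6], t4], t3], t5]
  t1t2t6t4t5t3 (sign +1) contributes +[[[[[t1, t2], t6], t4], t5], t3]
  t1t2t6t5t3t4 (sign -1) contributes -[[[[[t1, t2], t6], t5], t3], t4]
  t1t6t2t3t5t4 (sign -1) contributes -[[[[[t1, t6], t2], t3], t5], t4]
  t1t6t2t4t3t5 (sign +1) contributes +[[[[[t1, t6], t2], t4], t3], t5]
  t1t6t2t4t5t3 (sign -1) contributes -[[[[[t1, t6], t2], t4], t5], t3]
  t1t6t2t5t3t4 (sign +1) contributes +[[[[[t1, t6], t2], t5], t3], t4]

[[[[[t1, t2], t6], t3], t5], t4] - [[[[[t1, t2], t6], t4], t3], t5] + [[[[[t1, t2], t6], t4], t5], t3] - [[[[[t1, t2], t6], t5], t3], t4] - [[[[[t1, t6], t2], t3], t5], t4] + [[[[[t1, t6], t2], t4], t3], t5] - [[[[[t1, t6], t2], t4], t5], t3] + [[[[[t1, t6], t2], t5], t3], t4]


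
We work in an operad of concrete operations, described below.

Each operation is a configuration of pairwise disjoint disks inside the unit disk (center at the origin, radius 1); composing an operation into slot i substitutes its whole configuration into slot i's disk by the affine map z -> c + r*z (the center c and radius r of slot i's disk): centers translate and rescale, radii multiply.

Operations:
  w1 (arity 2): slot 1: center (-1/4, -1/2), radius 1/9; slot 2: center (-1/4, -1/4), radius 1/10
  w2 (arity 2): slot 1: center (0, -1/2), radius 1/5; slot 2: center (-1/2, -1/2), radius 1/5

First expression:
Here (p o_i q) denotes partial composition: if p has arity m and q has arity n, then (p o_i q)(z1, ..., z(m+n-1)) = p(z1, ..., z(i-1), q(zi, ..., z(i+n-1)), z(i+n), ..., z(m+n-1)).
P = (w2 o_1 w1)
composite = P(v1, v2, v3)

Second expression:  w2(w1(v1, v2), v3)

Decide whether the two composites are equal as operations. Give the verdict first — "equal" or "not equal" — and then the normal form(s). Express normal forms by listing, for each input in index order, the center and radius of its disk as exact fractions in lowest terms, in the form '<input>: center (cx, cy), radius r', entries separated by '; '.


equal — both sides give v1: center (-1/20, -3/5), radius 1/45; v2: center (-1/20, -11/20), radius 1/50; v3: center (-1/2, -1/2), radius 1/5

Normal form of the first expression: v1: center (-1/20, -3/5), radius 1/45; v2: center (-1/20, -11/20), radius 1/50; v3: center (-1/2, -1/2), radius 1/5
Normal form of the second expression: v1: center (-1/20, -3/5), radius 1/45; v2: center (-1/20, -11/20), radius 1/50; v3: center (-1/2, -1/2), radius 1/5
Identical normal forms: equal.


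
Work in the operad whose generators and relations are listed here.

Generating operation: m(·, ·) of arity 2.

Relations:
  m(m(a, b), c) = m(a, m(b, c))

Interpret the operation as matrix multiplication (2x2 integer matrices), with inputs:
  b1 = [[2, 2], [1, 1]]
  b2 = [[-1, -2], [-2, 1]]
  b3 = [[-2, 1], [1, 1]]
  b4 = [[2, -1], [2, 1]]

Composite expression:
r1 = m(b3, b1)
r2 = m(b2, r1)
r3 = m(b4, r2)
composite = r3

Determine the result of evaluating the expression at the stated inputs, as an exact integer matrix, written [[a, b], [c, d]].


[[-15, -15], [3, 3]]

m(b3, b1) = [[-3, -3], [3, 3]]
m(b2, m(b3, b1)) = [[-3, -3], [9, 9]]
m(b4, m(b2, m(b3, b1))) = [[-15, -15], [3, 3]]


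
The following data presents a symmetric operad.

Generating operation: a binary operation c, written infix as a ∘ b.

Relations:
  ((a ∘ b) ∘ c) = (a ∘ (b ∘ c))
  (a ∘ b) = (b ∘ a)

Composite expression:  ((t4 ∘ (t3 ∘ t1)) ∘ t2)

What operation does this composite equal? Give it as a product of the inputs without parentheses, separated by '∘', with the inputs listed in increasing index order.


t1 ∘ t2 ∘ t3 ∘ t4

Shape and order are irrelevant to c; the t-input set decides.
(t3 ∘ t1) linearizes to t3 ∘ t1
(t4 ∘ (t3 ∘ t1)) linearizes to t4 ∘ t3 ∘ t1
((t4 ∘ (t3 ∘ t1)) ∘ t2) linearizes to t4 ∘ t3 ∘ t1 ∘ t2
rearranged into index order: t1 ∘ t2 ∘ t3 ∘ t4


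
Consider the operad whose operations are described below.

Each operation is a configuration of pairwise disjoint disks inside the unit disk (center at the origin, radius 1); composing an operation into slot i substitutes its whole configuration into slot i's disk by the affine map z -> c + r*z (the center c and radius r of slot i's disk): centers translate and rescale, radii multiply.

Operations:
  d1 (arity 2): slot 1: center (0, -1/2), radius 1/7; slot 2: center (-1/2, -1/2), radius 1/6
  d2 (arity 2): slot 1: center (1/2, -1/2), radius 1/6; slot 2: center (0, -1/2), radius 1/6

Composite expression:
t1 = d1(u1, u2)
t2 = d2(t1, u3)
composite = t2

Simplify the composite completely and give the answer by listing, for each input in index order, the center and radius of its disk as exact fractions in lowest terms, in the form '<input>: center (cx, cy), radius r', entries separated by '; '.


u1: center (1/2, -7/12), radius 1/42; u2: center (5/12, -7/12), radius 1/36; u3: center (0, -1/2), radius 1/6

Follow each u-input down from d2: c' goes to c + r*c', radius to r*r'.
u1: after 2 affine steps, its disk has center (1/2, -7/12), radius 1/42
u2: after 2 affine steps, its disk has center (5/12, -7/12), radius 1/36
u3: after 1 affine step, its disk has center (0, -1/2), radius 1/6


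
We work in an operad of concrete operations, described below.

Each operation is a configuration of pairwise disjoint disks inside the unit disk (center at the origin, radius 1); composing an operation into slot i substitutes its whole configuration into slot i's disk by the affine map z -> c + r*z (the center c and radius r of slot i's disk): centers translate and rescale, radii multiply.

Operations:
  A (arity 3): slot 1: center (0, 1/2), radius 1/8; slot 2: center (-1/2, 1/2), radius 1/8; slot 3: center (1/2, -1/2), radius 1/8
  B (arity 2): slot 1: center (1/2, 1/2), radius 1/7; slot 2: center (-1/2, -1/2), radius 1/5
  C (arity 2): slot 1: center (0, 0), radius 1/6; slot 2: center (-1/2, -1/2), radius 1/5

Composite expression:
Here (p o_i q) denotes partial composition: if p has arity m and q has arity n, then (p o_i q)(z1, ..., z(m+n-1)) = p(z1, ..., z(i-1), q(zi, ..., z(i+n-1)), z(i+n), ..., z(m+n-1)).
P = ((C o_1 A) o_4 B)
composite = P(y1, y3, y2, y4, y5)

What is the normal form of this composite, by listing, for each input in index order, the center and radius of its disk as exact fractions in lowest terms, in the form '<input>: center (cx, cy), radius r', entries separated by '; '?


y1: center (0, 1/12), radius 1/48; y2: center (1/12, -1/12), radius 1/48; y3: center (-1/12, 1/12), radius 1/48; y4: center (-2/5, -2/5), radius 1/35; y5: center (-3/5, -3/5), radius 1/25

Below C, radii multiply path by path; the y-disk centers shift.
y1 passes through 2 substitutions, ending at center (0, 1/12), radius 1/48
y3 passes through 2 substitutions, ending at center (-1/12, 1/12), radius 1/48
y2 passes through 2 substitutions, ending at center (1/12, -1/12), radius 1/48
y4 passes through 2 substitutions, ending at center (-2/5, -2/5), radius 1/35
y5 passes through 2 substitutions, ending at center (-3/5, -3/5), radius 1/25


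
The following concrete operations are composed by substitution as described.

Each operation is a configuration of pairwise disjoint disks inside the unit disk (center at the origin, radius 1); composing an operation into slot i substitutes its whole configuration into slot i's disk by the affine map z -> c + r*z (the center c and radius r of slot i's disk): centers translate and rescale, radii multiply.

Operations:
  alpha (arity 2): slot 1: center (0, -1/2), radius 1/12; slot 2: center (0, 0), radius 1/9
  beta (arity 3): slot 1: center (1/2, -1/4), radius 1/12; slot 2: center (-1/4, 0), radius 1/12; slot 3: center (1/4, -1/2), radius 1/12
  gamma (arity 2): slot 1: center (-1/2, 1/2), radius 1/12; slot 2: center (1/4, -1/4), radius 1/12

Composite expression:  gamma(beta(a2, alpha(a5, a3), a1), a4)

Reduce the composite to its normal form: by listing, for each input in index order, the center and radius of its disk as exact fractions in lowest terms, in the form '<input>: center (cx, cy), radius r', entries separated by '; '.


a1: center (-23/48, 11/24), radius 1/144; a2: center (-11/24, 23/48), radius 1/144; a3: center (-25/48, 1/2), radius 1/1296; a4: center (1/4, -1/4), radius 1/12; a5: center (-25/48, 143/288), radius 1/1728

Nesting under gamma composes maps z -> c + r*z down each a-path.
tracing a2 down its 2-map path: center (-11/24, 23/48), radius 1/144
tracing a5 down its 3-map path: center (-25/48, 143/288), radius 1/1728
tracing a3 down its 3-map path: center (-25/48, 1/2), radius 1/1296
tracing a1 down its 2-map path: center (-23/48, 11/24), radius 1/144
tracing a4 down its 1-map path: center (1/4, -1/4), radius 1/12


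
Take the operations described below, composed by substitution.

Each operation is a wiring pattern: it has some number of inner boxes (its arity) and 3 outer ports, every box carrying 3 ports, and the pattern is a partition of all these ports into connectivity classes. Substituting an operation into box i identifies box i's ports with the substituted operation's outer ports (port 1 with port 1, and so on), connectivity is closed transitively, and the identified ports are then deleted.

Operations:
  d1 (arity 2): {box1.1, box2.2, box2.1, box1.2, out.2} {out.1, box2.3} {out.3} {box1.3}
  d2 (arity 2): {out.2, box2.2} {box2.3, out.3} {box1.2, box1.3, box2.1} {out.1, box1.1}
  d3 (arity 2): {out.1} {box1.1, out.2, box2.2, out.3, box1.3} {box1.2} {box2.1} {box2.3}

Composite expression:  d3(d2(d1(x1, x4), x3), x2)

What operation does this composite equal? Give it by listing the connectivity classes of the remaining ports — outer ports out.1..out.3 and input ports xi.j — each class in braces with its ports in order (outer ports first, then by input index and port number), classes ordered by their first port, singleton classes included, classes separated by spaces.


{out.1} {out.2, out.3, x2.2, x3.3, x4.3} {x1.1, x1.2, x3.1, x4.1, x4.2} {x1.3} {x2.1} {x2.3} {x3.2}

Two ports join when wires chain via d3-identified ports.
the subtree at d1 composes to {out.1, x4.3} {out.2, x1.1, x1.2, x4.1, x4.2} {out.3} {x1.3} on (x1, x4); out.j = own outer ports
the subtree at d2 composes to {out.1, x4.3} {out.2, x3.2} {out.3, x3.3} {x1.1, x1.2, x3.1, x4.1, x4.2} {x1.3} on (x1, x4, x3); out.j = own outer ports
the subtree at d3 composes to {out.1} {out.2, out.3, x2.2, x3.3, x4.3} {x1.1, x1.2, x3.1, x4.1, x4.2} {x1.3} {x2.1} {x2.3} {x3.2} on (x1, x4, x3, x2); out.j = own outer ports


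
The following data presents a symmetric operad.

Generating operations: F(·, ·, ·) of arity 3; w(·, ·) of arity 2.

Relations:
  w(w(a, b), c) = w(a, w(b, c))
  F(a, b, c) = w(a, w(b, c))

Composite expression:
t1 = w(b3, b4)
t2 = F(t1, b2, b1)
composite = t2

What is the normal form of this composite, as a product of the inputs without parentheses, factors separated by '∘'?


b3 ∘ b4 ∘ b2 ∘ b1

All parenthesizations of F agree; list the b-inputs left to right.
w(b3, b4) linearizes to b3 ∘ b4
F(w(b3, b4), b2, b1) linearizes to b3 ∘ b4 ∘ b2 ∘ b1


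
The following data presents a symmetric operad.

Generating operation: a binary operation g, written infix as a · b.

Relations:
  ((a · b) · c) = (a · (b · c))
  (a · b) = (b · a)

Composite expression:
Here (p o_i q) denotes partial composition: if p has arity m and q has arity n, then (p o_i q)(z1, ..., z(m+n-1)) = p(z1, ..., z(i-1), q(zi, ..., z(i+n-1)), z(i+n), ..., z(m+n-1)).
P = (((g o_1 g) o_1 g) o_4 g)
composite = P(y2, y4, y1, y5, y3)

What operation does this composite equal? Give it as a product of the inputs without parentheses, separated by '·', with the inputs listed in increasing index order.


Key point: g commutes, so take the y-inputs in any fixed order.
(y2 · y4) spells out as y2 · y4
((y2 · y4) · y1) spells out as y2 · y4 · y1
(y5 · y3) spells out as y5 · y3
(((y2 · y4) · y1) · (y5 · y3)) spells out as y2 · y4 · y1 · y5 · y3
commutativity sorts the factors: y1 · y2 · y3 · y4 · y5

y1 · y2 · y3 · y4 · y5


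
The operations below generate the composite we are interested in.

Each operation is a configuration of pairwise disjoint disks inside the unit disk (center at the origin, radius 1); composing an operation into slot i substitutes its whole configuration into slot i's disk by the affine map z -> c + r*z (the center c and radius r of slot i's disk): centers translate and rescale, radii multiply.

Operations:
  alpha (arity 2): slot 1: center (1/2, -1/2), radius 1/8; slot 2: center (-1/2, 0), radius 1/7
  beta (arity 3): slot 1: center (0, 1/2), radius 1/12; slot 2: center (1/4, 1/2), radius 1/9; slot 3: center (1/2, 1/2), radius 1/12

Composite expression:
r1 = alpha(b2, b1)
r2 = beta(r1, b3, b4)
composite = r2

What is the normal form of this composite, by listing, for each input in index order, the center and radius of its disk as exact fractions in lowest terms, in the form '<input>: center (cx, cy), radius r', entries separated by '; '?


b1: center (-1/24, 1/2), radius 1/84; b2: center (1/24, 11/24), radius 1/96; b3: center (1/4, 1/2), radius 1/9; b4: center (1/2, 1/2), radius 1/12

Affine substitution under beta: radii multiply and b-centers shift.
tracing b2 down its 2-map path: center (1/24, 11/24), radius 1/96
tracing b1 down its 2-map path: center (-1/24, 1/2), radius 1/84
tracing b3 down its 1-map path: center (1/4, 1/2), radius 1/9
tracing b4 down its 1-map path: center (1/2, 1/2), radius 1/12


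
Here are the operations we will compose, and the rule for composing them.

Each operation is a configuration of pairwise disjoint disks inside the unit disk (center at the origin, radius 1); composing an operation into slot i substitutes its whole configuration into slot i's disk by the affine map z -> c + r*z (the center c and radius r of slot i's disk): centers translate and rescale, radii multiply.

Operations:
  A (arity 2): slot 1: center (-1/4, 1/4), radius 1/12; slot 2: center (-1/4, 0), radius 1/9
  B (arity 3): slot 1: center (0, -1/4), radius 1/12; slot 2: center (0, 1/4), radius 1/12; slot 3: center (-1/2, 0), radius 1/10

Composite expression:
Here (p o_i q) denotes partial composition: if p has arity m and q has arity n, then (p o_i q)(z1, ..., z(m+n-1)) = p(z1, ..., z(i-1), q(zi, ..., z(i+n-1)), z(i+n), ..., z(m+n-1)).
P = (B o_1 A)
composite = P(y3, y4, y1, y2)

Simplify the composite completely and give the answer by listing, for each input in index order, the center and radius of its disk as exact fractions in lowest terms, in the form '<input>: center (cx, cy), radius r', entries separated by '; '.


y1: center (0, 1/4), radius 1/12; y2: center (-1/2, 0), radius 1/10; y3: center (-1/48, -11/48), radius 1/144; y4: center (-1/48, -1/4), radius 1/108


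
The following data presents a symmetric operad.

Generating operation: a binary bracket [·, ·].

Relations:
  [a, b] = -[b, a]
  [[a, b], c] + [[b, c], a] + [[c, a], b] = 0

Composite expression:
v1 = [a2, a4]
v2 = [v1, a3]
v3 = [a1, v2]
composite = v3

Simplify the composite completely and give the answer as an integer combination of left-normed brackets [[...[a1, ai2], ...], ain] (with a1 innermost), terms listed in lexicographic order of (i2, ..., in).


[[[a1, a2], a4], a3] - [[[a1, a3], a2], a4] + [[[a1, a3], a4], a2] - [[[a1, a4], a2], a3]

A multilinear Lie element is pinned by a1-initial words (a1 innermost).
Composite bracket: [a1, [[a2, a4], a3]]
Each bracket splits as ab - ba, giving 8 signed words (2^3 = 8).
Keep just the words that open with a1:
  sign of a1a2a4a3 is +1, so it contributes +[[[a1, a2], a4], a3]
  sign of a1a3a2a4 is -1, so it contributes -[[[a1, a3], a2], a4]
  sign of a1a3a4a2 is +1, so it contributes +[[[a1, a3], a4], a2]
  sign of a1a4a2a3 is -1, so it contributes -[[[a1, a4], a2], a3]


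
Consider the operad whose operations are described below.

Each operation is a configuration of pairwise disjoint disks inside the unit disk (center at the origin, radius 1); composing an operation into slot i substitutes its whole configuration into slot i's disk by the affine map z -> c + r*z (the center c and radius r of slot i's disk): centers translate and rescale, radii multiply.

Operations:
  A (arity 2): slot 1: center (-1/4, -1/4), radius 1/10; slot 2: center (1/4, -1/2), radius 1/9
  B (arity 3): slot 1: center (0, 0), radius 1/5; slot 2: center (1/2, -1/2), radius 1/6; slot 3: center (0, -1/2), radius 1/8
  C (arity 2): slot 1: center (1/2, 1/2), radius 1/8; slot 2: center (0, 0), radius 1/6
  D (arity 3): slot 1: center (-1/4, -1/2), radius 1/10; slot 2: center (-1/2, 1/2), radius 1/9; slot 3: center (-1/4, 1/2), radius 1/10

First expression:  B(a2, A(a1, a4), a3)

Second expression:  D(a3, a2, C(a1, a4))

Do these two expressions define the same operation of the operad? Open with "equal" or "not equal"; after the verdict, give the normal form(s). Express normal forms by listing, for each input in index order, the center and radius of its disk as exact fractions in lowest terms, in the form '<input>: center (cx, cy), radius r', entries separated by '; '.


Normal form of the first expression: a1: center (11/24, -13/24), radius 1/60; a2: center (0, 0), radius 1/5; a3: center (0, -1/2), radius 1/8; a4: center (13/24, -7/12), radius 1/54
Normal form of the second expression: a1: center (-1/5, 11/20), radius 1/80; a2: center (-1/2, 1/2), radius 1/9; a3: center (-1/4, -1/2), radius 1/10; a4: center (-1/4, 1/2), radius 1/60
The forms do not match — not equal.

not equal; first: a1: center (11/24, -13/24), radius 1/60; a2: center (0, 0), radius 1/5; a3: center (0, -1/2), radius 1/8; a4: center (13/24, -7/12), radius 1/54; second: a1: center (-1/5, 11/20), radius 1/80; a2: center (-1/2, 1/2), radius 1/9; a3: center (-1/4, -1/2), radius 1/10; a4: center (-1/4, 1/2), radius 1/60


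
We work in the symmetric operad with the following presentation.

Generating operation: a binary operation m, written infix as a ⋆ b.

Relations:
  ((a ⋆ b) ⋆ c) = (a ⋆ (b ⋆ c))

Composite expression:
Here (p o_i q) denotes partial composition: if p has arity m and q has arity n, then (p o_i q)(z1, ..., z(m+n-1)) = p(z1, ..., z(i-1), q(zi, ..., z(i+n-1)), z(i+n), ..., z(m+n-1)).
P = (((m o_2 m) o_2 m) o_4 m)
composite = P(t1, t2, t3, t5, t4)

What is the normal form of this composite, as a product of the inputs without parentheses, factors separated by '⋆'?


Under associativity of m, the answer is the t's in reading order.
(t2 ⋆ t3) flattens to t2 ⋆ t3
(t5 ⋆ t4) flattens to t5 ⋆ t4
((t2 ⋆ t3) ⋆ (t5 ⋆ t4)) flattens to t2 ⋆ t3 ⋆ t5 ⋆ t4
(t1 ⋆ ((t2 ⋆ t3) ⋆ (t5 ⋆ t4))) flattens to t1 ⋆ t2 ⋆ t3 ⋆ t5 ⋆ t4

t1 ⋆ t2 ⋆ t3 ⋆ t5 ⋆ t4


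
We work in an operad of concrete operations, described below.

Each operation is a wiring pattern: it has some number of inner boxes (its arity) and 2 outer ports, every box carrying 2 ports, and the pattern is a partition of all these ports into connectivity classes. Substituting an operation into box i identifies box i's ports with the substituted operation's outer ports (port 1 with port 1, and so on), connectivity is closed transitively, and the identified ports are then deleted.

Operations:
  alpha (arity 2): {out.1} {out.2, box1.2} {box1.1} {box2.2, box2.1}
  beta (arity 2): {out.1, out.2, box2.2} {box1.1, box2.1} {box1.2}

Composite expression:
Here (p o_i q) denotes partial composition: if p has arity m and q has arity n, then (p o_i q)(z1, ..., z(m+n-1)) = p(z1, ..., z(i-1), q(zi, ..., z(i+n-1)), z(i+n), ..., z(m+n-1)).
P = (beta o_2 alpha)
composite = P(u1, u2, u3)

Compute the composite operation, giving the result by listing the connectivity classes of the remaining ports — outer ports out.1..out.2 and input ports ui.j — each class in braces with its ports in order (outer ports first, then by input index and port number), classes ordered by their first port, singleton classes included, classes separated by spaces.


{out.1, out.2, u2.2} {u1.1} {u1.2} {u2.1} {u3.1, u3.2}

Substituting into beta glues patterns; closure does the rest.
composing alpha on (u2, u3), with out.j its own outer ports: {out.1} {out.2, u2.2} {u2.1} {u3.1, u3.2}
composing beta on (u1, u2, u3), with out.j its own outer ports: {out.1, out.2, u2.2} {u1.1} {u1.2} {u2.1} {u3.1, u3.2}


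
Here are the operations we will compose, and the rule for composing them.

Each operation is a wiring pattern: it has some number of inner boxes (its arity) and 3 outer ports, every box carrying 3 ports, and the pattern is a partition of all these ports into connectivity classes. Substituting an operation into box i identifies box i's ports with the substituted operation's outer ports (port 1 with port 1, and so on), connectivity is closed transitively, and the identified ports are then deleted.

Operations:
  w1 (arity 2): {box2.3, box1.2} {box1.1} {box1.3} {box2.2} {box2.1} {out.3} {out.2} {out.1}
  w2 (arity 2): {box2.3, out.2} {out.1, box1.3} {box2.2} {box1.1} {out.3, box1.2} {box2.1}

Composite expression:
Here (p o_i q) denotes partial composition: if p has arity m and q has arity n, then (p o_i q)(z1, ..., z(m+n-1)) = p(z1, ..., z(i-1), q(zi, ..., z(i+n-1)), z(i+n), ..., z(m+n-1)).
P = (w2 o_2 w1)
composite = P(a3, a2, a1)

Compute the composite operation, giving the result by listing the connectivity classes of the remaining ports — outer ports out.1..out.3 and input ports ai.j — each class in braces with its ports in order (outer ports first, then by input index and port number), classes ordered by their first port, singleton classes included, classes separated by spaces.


Two ports join when wires chain via w2-identified ports.
composing w1 on (a2, a1), with out.j its own outer ports: {out.1} {out.2} {out.3} {a1.1} {a1.2} {a1.3, a2.2} {a2.1} {a2.3}
composing w2 on (a3, a2, a1), with out.j its own outer ports: {out.1, a3.3} {out.2} {out.3, a3.2} {a1.1} {a1.2} {a1.3, a2.2} {a2.1} {a2.3} {a3.1}

{out.1, a3.3} {out.2} {out.3, a3.2} {a1.1} {a1.2} {a1.3, a2.2} {a2.1} {a2.3} {a3.1}


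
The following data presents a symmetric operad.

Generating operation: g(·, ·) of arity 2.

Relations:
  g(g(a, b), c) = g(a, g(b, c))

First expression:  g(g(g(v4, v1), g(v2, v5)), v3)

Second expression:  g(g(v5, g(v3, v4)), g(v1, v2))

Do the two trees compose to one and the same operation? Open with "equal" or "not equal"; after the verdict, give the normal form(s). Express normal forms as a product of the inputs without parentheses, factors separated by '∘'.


not equal: they reduce to v4 ∘ v1 ∘ v2 ∘ v5 ∘ v3 and v5 ∘ v3 ∘ v4 ∘ v1 ∘ v2


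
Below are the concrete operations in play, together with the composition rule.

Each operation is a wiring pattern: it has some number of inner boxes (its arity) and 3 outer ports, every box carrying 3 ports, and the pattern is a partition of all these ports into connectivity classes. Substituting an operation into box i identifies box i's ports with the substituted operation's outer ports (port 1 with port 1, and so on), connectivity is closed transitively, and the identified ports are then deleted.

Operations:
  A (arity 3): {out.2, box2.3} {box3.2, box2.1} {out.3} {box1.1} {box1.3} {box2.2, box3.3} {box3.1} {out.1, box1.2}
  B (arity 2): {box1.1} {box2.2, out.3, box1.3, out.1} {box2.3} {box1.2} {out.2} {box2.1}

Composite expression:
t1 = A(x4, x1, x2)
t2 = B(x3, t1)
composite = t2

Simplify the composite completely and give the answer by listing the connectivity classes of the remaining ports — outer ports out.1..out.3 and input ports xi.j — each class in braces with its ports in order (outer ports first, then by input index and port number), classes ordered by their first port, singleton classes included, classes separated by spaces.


{out.1, out.3, x1.3, x3.3} {out.2} {x1.1, x2.2} {x1.2, x2.3} {x2.1} {x3.1} {x3.2} {x4.1} {x4.2} {x4.3}

Substituting into B glues patterns; closure does the rest.
after A, the pattern on (x4, x1, x2) reads {out.1, x4.2} {out.2, x1.3} {out.3} {x1.1, x2.2} {x1.2, x2.3} {x2.1} {x4.1} {x4.3} (out.j = its outer ports)
after B, the pattern on (x3, x4, x1, x2) reads {out.1, out.3, x1.3, x3.3} {out.2} {x1.1, x2.2} {x1.2, x2.3} {x2.1} {x3.1} {x3.2} {x4.1} {x4.2} {x4.3} (out.j = its outer ports)


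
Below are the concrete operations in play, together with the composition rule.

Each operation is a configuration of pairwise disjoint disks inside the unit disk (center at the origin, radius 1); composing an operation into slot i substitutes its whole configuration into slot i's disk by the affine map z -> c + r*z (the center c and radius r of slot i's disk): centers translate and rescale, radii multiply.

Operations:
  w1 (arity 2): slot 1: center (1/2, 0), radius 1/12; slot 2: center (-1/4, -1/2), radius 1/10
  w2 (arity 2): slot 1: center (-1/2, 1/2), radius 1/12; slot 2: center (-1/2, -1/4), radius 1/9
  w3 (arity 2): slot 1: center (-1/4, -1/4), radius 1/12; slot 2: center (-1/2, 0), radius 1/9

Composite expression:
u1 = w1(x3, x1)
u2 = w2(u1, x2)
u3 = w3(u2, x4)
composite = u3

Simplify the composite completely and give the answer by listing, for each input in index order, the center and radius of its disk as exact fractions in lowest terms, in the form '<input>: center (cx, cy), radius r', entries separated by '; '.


x1: center (-169/576, -61/288), radius 1/1440; x2: center (-7/24, -13/48), radius 1/108; x3: center (-83/288, -5/24), radius 1/1728; x4: center (-1/2, 0), radius 1/9
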